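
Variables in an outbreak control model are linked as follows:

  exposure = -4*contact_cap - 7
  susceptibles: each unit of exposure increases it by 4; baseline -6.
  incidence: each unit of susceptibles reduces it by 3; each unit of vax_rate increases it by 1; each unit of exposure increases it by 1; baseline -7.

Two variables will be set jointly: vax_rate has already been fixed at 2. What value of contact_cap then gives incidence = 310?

contact_cap = 5

With vax_rate held at 2:
Substituting into the susceptibles equation gives susceptibles = -16*contact_cap - 34.
This gives incidence = 44*contact_cap + 90.
Solve 44*contact_cap + 90 = 310: contact_cap = (310 - 90) / 44 = 5.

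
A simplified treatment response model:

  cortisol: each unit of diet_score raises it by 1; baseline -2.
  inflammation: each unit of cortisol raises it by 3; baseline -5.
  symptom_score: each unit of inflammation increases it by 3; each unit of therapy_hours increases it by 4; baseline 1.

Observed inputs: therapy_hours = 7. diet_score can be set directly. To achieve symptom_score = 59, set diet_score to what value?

Substituting into the inflammation equation gives inflammation = 3*diet_score - 11.
So symptom_score = 9*diet_score - 4.
Solve 9*diet_score - 4 = 59: diet_score = (59 + 4) / 9 = 7.

diet_score = 7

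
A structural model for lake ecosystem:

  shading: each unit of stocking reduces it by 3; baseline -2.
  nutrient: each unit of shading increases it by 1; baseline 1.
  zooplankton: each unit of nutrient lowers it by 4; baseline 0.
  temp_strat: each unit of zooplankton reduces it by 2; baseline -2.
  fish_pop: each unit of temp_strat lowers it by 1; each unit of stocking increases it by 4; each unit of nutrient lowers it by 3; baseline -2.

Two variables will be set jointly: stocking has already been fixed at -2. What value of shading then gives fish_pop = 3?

shading = -2

With stocking held at -2:
Intervening on shading fixes its value directly, overriding its dependence on stocking.
Substituting into the zooplankton equation gives zooplankton = -4*shading - 4.
Substituting into the temp_strat equation gives temp_strat = 8*shading + 6.
fish_pop becomes -11*shading - 19.
Solve -11*shading - 19 = 3: shading = (3 + 19) / -11 = -2.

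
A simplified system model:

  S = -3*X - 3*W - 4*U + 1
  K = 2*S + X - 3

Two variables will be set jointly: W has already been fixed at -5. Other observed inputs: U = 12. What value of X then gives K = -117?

X = 10

With W held at -5:
Substituting into the S equation gives S = -3*X - 32.
K becomes -5*X - 67.
Solve -5*X - 67 = -117: X = (-117 + 67) / -5 = 10.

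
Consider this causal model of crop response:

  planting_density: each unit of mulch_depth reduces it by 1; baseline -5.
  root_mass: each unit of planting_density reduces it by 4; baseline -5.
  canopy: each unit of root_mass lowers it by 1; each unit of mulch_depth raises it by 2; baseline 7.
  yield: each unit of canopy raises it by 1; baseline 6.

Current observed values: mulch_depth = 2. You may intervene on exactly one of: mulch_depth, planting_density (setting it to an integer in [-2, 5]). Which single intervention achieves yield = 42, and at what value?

Intervening on mulch_depth: yield = -2*mulch_depth - 2. Reaching 42 requires mulch_depth = -22, outside [-2, 5].
Intervening on planting_density: with other inputs at their observed values, yield = 4*planting_density + 22. Solving for 42 gives planting_density = 5, within [-2, 5].

set planting_density = 5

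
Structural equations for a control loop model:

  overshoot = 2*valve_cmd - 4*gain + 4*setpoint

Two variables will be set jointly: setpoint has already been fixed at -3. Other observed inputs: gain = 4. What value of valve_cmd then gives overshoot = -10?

With setpoint held at -3:
Substituting into the overshoot equation gives overshoot = 2*valve_cmd - 28.
Solve 2*valve_cmd - 28 = -10: valve_cmd = (-10 + 28) / 2 = 9.

valve_cmd = 9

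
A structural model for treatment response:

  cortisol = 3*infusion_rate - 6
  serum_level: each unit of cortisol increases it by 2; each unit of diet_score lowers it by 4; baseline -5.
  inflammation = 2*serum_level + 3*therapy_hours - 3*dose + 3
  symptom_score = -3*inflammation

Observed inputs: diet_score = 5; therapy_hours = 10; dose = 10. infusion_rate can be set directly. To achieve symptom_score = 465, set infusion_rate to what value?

infusion_rate = -7

Substituting into the serum_level equation gives serum_level = 6*infusion_rate - 37.
Substituting into the inflammation equation gives inflammation = 12*infusion_rate - 71.
This gives symptom_score = -36*infusion_rate + 213.
Solve -36*infusion_rate + 213 = 465: infusion_rate = (465 - 213) / -36 = -7.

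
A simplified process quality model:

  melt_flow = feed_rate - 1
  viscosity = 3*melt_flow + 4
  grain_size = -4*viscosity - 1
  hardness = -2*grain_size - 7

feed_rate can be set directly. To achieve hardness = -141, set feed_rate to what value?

feed_rate = -6

Substituting into the viscosity equation gives viscosity = 3*feed_rate + 1.
So grain_size = -12*feed_rate - 5.
Substituting into the hardness equation gives hardness = 24*feed_rate + 3.
Solve 24*feed_rate + 3 = -141: feed_rate = (-141 - 3) / 24 = -6.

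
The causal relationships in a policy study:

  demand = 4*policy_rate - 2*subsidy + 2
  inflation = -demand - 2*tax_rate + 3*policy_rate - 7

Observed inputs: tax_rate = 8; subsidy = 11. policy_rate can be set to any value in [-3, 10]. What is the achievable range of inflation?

Substituting into the demand equation gives demand = 4*policy_rate - 20.
Substituting into the inflation equation gives inflation = -policy_rate - 3.
Linear in policy_rate, so extremes are at the endpoints: policy_rate = -3 gives inflation = 0; policy_rate = 10 gives inflation = -13.

-13 to 0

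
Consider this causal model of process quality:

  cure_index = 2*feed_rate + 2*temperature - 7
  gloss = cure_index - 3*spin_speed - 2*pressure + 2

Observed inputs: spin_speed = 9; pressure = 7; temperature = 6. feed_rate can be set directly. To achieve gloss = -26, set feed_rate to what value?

feed_rate = 4

Substituting into the cure_index equation gives cure_index = 2*feed_rate + 5.
Substituting into the gloss equation gives gloss = 2*feed_rate - 34.
Solve 2*feed_rate - 34 = -26: feed_rate = (-26 + 34) / 2 = 4.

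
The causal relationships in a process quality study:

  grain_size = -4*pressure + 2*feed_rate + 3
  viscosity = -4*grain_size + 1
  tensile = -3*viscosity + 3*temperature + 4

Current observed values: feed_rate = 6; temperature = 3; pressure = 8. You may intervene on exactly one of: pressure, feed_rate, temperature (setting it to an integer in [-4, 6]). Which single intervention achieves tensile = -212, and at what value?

Intervening on pressure: tensile = -48*pressure + 190. Reaching -212 requires pressure = 67/8, not an integer.
Intervening on feed_rate: tensile = 24*feed_rate - 338. Reaching -212 requires feed_rate = 21/4, not an integer.
Intervening on temperature: with other inputs at their observed values, tensile = 3*temperature - 203. Solving for -212 gives temperature = -3, within [-4, 6].

set temperature = -3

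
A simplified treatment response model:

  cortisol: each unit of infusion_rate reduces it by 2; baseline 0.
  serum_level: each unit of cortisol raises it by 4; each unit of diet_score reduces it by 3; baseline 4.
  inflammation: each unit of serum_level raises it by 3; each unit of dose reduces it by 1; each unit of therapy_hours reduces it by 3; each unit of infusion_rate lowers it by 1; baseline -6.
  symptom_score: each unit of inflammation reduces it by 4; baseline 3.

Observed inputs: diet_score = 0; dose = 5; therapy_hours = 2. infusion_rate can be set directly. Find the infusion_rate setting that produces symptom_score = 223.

infusion_rate = 2

Substituting into the serum_level equation gives serum_level = -8*infusion_rate + 4.
Substituting into the inflammation equation gives inflammation = -25*infusion_rate - 5.
Substituting into the symptom_score equation gives symptom_score = 100*infusion_rate + 23.
Solve 100*infusion_rate + 23 = 223: infusion_rate = (223 - 23) / 100 = 2.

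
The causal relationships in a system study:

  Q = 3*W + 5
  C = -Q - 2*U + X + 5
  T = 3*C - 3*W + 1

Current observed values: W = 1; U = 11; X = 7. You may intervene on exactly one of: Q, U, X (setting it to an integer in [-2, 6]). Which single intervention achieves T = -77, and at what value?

set X = 0

Intervening on Q: T = -3*Q - 32. Reaching -77 requires Q = 15, outside [-2, 6].
Intervening on U: T = -6*U + 10. Reaching -77 requires U = 29/2, not an integer.
Intervening on X: with other inputs at their observed values, T = 3*X - 77. Solving for -77 gives X = 0, within [-2, 6].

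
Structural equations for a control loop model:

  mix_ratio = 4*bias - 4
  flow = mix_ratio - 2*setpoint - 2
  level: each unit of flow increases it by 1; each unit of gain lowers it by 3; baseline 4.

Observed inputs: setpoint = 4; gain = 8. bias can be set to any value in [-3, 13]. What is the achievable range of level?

Substituting into the flow equation gives flow = 4*bias - 14.
level becomes 4*bias - 34.
Linear in bias, so extremes are at the endpoints: bias = -3 gives level = -46; bias = 13 gives level = 18.

-46 to 18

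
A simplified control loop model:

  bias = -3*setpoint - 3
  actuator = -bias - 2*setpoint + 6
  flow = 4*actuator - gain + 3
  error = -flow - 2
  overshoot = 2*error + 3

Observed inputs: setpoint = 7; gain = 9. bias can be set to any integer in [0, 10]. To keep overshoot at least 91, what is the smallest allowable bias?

bias = 2

Intervening on bias fixes its value directly, overriding its dependence on setpoint.
Substituting into the actuator equation gives actuator = -bias - 8.
This gives flow = -4*bias - 38.
Substituting into the error equation gives error = 4*bias + 36.
So overshoot = 8*bias + 75.
Require 8*bias + 75 ≥ 91, so bias ≥ 2.
The smallest integer in [0, 10] satisfying this is 2.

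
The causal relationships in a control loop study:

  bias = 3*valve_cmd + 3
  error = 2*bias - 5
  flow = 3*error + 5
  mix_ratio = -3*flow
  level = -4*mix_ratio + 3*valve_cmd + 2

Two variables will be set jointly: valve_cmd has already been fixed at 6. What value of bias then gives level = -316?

With valve_cmd held at 6:
Intervening on bias fixes its value directly, overriding its dependence on valve_cmd.
Substituting into the flow equation gives flow = 6*bias - 10.
So mix_ratio = -18*bias + 30.
Substituting into the level equation gives level = 72*bias - 100.
Solve 72*bias - 100 = -316: bias = (-316 + 100) / 72 = -3.

bias = -3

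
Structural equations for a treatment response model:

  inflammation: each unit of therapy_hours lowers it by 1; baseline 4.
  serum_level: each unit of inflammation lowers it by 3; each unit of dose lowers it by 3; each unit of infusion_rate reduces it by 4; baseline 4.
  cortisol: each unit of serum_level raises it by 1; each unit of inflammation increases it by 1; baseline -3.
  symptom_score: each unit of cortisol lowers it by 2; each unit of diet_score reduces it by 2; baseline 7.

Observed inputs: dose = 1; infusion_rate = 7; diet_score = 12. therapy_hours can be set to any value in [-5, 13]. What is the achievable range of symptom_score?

Substituting into the serum_level equation gives serum_level = 3*therapy_hours - 39.
This gives cortisol = 2*therapy_hours - 38.
Substituting into the symptom_score equation gives symptom_score = -4*therapy_hours + 59.
Linear in therapy_hours, so extremes are at the endpoints: therapy_hours = -5 gives symptom_score = 79; therapy_hours = 13 gives symptom_score = 7.

7 to 79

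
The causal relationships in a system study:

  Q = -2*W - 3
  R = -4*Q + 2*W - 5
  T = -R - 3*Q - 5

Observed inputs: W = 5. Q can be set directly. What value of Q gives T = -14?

Q = -4

Intervening on Q fixes its value directly, overriding its dependence on W.
Substituting into the R equation gives R = -4*Q + 5.
Substituting into the T equation gives T = Q - 10.
Solve Q - 10 = -14: Q = (-14 + 10) / 1 = -4.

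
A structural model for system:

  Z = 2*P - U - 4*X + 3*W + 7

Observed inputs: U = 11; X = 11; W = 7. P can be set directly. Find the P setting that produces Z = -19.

P = 4

Substituting into the Z equation gives Z = 2*P - 27.
Solve 2*P - 27 = -19: P = (-19 + 27) / 2 = 4.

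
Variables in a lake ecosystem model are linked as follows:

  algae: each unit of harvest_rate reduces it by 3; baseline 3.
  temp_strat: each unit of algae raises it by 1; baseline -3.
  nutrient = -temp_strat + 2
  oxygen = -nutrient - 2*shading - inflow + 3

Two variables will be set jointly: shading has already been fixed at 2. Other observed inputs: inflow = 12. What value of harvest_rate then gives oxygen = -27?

With shading held at 2:
Substituting into the temp_strat equation gives temp_strat = -3*harvest_rate.
Substituting into the nutrient equation gives nutrient = 3*harvest_rate + 2.
So oxygen = -3*harvest_rate - 15.
Solve -3*harvest_rate - 15 = -27: harvest_rate = (-27 + 15) / -3 = 4.

harvest_rate = 4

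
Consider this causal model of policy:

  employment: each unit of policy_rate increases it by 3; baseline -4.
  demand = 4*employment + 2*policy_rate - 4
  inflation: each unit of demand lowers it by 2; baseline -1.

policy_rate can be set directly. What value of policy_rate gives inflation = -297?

policy_rate = 12

Substituting into the demand equation gives demand = 14*policy_rate - 20.
inflation becomes -28*policy_rate + 39.
Solve -28*policy_rate + 39 = -297: policy_rate = (-297 - 39) / -28 = 12.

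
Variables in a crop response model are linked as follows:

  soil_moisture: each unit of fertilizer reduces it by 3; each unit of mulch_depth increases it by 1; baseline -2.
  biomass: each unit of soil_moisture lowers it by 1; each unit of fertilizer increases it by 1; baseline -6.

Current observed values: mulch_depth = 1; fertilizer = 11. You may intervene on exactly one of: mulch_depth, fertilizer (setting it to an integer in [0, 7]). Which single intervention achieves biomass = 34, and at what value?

set mulch_depth = 6

Intervening on mulch_depth: with other inputs at their observed values, biomass = -mulch_depth + 40. Solving for 34 gives mulch_depth = 6, within [0, 7].
Intervening on fertilizer: biomass = 4*fertilizer - 5. Reaching 34 requires fertilizer = 39/4, not an integer.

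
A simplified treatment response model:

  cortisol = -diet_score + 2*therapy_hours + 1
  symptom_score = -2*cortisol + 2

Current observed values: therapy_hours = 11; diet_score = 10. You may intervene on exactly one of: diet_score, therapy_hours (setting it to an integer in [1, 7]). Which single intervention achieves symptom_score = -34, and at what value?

Intervening on diet_score: with other inputs at their observed values, symptom_score = 2*diet_score - 44. Solving for -34 gives diet_score = 5, within [1, 7].
Intervening on therapy_hours: symptom_score = -4*therapy_hours + 20. Reaching -34 requires therapy_hours = 27/2, not an integer.

set diet_score = 5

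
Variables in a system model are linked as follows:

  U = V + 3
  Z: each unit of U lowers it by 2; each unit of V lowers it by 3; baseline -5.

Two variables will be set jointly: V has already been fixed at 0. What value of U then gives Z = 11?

With V held at 0:
Intervening on U fixes its value directly, overriding its dependence on V.
Substituting into the Z equation gives Z = -2*U - 5.
Solve -2*U - 5 = 11: U = (11 + 5) / -2 = -8.

U = -8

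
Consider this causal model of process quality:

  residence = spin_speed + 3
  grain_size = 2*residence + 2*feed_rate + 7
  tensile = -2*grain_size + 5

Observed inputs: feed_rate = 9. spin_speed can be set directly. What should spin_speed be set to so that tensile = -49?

Substituting into the grain_size equation gives grain_size = 2*spin_speed + 31.
Substituting into the tensile equation gives tensile = -4*spin_speed - 57.
Solve -4*spin_speed - 57 = -49: spin_speed = (-49 + 57) / -4 = -2.

spin_speed = -2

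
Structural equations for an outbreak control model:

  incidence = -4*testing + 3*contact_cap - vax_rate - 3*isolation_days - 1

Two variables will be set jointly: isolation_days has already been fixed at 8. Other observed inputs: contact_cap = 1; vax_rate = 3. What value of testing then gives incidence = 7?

testing = -8

With isolation_days held at 8:
Substituting into the incidence equation gives incidence = -4*testing - 25.
Solve -4*testing - 25 = 7: testing = (7 + 25) / -4 = -8.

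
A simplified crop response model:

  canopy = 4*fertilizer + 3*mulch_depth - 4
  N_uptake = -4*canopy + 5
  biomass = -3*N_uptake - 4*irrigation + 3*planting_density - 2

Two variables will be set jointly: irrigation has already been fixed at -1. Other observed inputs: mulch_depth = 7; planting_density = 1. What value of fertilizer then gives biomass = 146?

With irrigation held at -1:
Substituting into the canopy equation gives canopy = 4*fertilizer + 17.
N_uptake becomes -16*fertilizer - 63.
Substituting into the biomass equation gives biomass = 48*fertilizer + 194.
Solve 48*fertilizer + 194 = 146: fertilizer = (146 - 194) / 48 = -1.

fertilizer = -1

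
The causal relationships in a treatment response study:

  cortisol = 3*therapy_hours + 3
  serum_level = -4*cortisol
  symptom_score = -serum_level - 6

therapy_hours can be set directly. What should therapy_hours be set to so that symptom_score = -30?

therapy_hours = -3

Substituting into the serum_level equation gives serum_level = -12*therapy_hours - 12.
This gives symptom_score = 12*therapy_hours + 6.
Solve 12*therapy_hours + 6 = -30: therapy_hours = (-30 - 6) / 12 = -3.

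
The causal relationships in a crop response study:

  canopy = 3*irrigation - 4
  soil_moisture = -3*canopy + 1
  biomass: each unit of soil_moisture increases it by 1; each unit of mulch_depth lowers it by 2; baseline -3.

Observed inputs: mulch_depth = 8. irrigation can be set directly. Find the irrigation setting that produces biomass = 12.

Substituting into the soil_moisture equation gives soil_moisture = -9*irrigation + 13.
Substituting into the biomass equation gives biomass = -9*irrigation - 6.
Solve -9*irrigation - 6 = 12: irrigation = (12 + 6) / -9 = -2.

irrigation = -2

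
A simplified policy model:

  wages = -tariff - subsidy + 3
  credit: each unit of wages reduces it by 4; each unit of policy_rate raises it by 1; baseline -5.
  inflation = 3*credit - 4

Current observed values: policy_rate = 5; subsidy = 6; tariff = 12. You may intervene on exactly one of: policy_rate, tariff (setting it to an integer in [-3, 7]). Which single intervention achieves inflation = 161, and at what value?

Intervening on policy_rate: with other inputs at their observed values, inflation = 3*policy_rate + 161. Solving for 161 gives policy_rate = 0, within [-3, 7].
Intervening on tariff: inflation = 12*tariff + 32. Reaching 161 requires tariff = 43/4, not an integer.

set policy_rate = 0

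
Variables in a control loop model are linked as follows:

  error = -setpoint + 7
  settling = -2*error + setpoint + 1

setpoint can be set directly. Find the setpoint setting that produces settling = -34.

Substituting into the settling equation gives settling = 3*setpoint - 13.
Solve 3*setpoint - 13 = -34: setpoint = (-34 + 13) / 3 = -7.

setpoint = -7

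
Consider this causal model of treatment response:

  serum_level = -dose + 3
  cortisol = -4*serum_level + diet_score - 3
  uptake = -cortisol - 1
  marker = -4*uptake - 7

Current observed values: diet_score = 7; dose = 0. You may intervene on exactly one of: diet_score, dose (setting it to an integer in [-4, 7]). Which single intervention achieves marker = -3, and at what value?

Intervening on diet_score: marker = 4*diet_score - 63. Reaching -3 requires diet_score = 15, outside [-4, 7].
Intervening on dose: with other inputs at their observed values, marker = 16*dose - 35. Solving for -3 gives dose = 2, within [-4, 7].

set dose = 2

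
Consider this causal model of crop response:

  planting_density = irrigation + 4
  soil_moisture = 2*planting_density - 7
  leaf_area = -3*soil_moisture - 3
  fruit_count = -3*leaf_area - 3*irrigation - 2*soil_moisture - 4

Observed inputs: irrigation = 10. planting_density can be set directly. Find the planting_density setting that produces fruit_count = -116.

Intervening on planting_density fixes its value directly, overriding its dependence on irrigation.
Substituting into the leaf_area equation gives leaf_area = -6*planting_density + 18.
This gives fruit_count = 14*planting_density - 74.
Solve 14*planting_density - 74 = -116: planting_density = (-116 + 74) / 14 = -3.

planting_density = -3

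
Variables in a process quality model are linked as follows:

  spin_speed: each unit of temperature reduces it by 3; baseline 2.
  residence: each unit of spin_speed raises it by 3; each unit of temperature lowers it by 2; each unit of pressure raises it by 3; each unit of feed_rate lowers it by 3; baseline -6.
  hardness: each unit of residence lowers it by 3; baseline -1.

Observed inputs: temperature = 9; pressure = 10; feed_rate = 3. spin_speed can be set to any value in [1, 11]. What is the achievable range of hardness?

-91 to -1

Intervening on spin_speed fixes its value directly, overriding its dependence on temperature.
Substituting into the residence equation gives residence = 3*spin_speed - 3.
Substituting into the hardness equation gives hardness = -9*spin_speed + 8.
Linear in spin_speed, so extremes are at the endpoints: spin_speed = 1 gives hardness = -1; spin_speed = 11 gives hardness = -91.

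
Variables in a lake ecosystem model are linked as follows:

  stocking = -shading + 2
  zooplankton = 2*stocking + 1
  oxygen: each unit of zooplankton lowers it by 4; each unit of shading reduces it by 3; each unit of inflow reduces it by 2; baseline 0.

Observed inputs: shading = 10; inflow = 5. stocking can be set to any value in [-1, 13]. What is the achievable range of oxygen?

Intervening on stocking fixes its value directly, overriding its dependence on shading.
Substituting into the oxygen equation gives oxygen = -8*stocking - 44.
Linear in stocking, so extremes are at the endpoints: stocking = -1 gives oxygen = -36; stocking = 13 gives oxygen = -148.

-148 to -36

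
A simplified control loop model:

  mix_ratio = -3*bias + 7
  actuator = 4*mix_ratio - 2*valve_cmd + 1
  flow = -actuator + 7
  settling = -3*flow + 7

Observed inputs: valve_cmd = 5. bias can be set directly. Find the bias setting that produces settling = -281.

bias = 9

Substituting into the actuator equation gives actuator = -12*bias + 19.
Substituting into the flow equation gives flow = 12*bias - 12.
So settling = -36*bias + 43.
Solve -36*bias + 43 = -281: bias = (-281 - 43) / -36 = 9.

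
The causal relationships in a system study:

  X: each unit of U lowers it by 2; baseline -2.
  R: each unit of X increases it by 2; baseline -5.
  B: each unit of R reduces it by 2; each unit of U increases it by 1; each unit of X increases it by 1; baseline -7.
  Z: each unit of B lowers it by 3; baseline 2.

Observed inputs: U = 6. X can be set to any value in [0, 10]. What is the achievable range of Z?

-25 to 65

Intervening on X fixes its value directly, overriding its dependence on U.
Substituting into the B equation gives B = -3*X + 9.
So Z = 9*X - 25.
Linear in X, so extremes are at the endpoints: X = 0 gives Z = -25; X = 10 gives Z = 65.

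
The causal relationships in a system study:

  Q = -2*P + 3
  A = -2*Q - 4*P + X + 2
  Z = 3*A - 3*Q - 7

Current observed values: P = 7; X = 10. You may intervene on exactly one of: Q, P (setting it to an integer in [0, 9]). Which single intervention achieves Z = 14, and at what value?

set P = 2

Intervening on Q: Z = -9*Q - 55. Reaching 14 requires Q = -23/3, not an integer.
Intervening on P: with other inputs at their observed values, Z = 6*P + 2. Solving for 14 gives P = 2, within [0, 9].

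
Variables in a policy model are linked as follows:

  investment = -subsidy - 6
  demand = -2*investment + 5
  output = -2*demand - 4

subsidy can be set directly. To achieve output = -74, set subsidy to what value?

Substituting into the demand equation gives demand = 2*subsidy + 17.
output becomes -4*subsidy - 38.
Solve -4*subsidy - 38 = -74: subsidy = (-74 + 38) / -4 = 9.

subsidy = 9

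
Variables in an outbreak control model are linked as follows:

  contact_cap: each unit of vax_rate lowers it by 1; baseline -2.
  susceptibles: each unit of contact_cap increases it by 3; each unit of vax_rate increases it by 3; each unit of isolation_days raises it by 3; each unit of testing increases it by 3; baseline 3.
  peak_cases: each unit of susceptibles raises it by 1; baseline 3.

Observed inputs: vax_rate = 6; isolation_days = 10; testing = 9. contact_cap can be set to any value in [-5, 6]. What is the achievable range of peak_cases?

Intervening on contact_cap fixes its value directly, overriding its dependence on vax_rate.
Substituting into the susceptibles equation gives susceptibles = 3*contact_cap + 78.
Substituting into the peak_cases equation gives peak_cases = 3*contact_cap + 81.
Linear in contact_cap, so extremes are at the endpoints: contact_cap = -5 gives peak_cases = 66; contact_cap = 6 gives peak_cases = 99.

66 to 99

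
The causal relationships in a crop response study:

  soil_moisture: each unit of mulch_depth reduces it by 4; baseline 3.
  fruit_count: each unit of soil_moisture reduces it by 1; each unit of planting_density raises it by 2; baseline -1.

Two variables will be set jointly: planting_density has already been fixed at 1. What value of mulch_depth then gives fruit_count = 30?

mulch_depth = 8

With planting_density held at 1:
Substituting into the fruit_count equation gives fruit_count = 4*mulch_depth - 2.
Solve 4*mulch_depth - 2 = 30: mulch_depth = (30 + 2) / 4 = 8.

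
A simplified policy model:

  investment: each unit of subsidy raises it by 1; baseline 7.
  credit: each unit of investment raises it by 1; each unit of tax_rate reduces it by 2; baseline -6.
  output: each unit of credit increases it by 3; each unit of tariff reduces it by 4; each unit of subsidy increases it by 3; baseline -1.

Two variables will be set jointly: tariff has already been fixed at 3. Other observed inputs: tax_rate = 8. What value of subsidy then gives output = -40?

subsidy = 3

With tariff held at 3:
Substituting into the credit equation gives credit = subsidy - 15.
Substituting into the output equation gives output = 6*subsidy - 58.
Solve 6*subsidy - 58 = -40: subsidy = (-40 + 58) / 6 = 3.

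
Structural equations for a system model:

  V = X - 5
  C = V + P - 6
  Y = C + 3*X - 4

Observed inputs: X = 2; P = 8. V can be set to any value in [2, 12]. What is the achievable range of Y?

Intervening on V fixes its value directly, overriding its dependence on X.
Substituting into the C equation gives C = V + 2.
Substituting into the Y equation gives Y = V + 4.
Linear in V, so extremes are at the endpoints: V = 2 gives Y = 6; V = 12 gives Y = 16.

6 to 16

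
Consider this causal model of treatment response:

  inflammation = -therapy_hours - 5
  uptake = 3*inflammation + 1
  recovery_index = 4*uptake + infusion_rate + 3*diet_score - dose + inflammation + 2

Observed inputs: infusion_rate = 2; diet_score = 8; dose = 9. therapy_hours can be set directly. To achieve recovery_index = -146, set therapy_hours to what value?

Substituting into the uptake equation gives uptake = -3*therapy_hours - 14.
Substituting into the recovery_index equation gives recovery_index = -13*therapy_hours - 42.
Solve -13*therapy_hours - 42 = -146: therapy_hours = (-146 + 42) / -13 = 8.

therapy_hours = 8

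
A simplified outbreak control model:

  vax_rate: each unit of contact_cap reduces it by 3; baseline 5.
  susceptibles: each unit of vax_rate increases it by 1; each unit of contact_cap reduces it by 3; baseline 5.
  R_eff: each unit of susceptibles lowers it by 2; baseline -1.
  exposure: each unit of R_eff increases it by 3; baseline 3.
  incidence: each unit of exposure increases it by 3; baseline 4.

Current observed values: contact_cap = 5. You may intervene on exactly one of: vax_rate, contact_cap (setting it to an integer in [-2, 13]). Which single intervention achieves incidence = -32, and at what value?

Intervening on vax_rate: with other inputs at their observed values, incidence = -18*vax_rate + 184. Solving for -32 gives vax_rate = 12, within [-2, 13].
Intervening on contact_cap: incidence = 108*contact_cap - 176. Reaching -32 requires contact_cap = 4/3, not an integer.

set vax_rate = 12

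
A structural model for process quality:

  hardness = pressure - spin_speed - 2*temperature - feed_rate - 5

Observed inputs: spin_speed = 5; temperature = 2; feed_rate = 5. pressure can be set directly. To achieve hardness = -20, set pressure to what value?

pressure = -1

Substituting into the hardness equation gives hardness = pressure - 19.
Solve pressure - 19 = -20: pressure = (-20 + 19) / 1 = -1.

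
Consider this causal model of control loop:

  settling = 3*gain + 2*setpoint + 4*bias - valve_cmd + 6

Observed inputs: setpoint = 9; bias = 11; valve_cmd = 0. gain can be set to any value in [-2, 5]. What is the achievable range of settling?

62 to 83

Substituting into the settling equation gives settling = 3*gain + 68.
Linear in gain, so extremes are at the endpoints: gain = -2 gives settling = 62; gain = 5 gives settling = 83.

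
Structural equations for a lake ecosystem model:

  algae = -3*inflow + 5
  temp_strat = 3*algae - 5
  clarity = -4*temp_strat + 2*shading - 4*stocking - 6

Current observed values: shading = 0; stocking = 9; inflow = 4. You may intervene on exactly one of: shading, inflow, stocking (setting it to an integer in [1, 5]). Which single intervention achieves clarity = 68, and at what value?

set shading = 3

Intervening on shading: with other inputs at their observed values, clarity = 2*shading + 62. Solving for 68 gives shading = 3, within [1, 5].
Intervening on inflow: clarity = 36*inflow - 82. Reaching 68 requires inflow = 25/6, not an integer.
Intervening on stocking: clarity = -4*stocking + 98. Reaching 68 requires stocking = 15/2, not an integer.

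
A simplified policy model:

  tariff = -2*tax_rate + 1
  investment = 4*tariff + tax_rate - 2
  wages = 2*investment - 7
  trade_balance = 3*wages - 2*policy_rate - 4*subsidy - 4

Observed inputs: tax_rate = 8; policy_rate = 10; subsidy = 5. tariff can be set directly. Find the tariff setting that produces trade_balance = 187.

tariff = 9

Intervening on tariff fixes its value directly, overriding its dependence on tax_rate.
Substituting into the investment equation gives investment = 4*tariff + 6.
This gives wages = 8*tariff + 5.
Substituting into the trade_balance equation gives trade_balance = 24*tariff - 29.
Solve 24*tariff - 29 = 187: tariff = (187 + 29) / 24 = 9.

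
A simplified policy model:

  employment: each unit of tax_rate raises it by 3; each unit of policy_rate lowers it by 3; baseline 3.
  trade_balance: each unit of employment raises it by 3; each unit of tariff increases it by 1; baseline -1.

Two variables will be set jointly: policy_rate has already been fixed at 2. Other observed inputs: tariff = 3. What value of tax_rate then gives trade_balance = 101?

With policy_rate held at 2:
Substituting into the employment equation gives employment = 3*tax_rate - 3.
trade_balance becomes 9*tax_rate - 7.
Solve 9*tax_rate - 7 = 101: tax_rate = (101 + 7) / 9 = 12.

tax_rate = 12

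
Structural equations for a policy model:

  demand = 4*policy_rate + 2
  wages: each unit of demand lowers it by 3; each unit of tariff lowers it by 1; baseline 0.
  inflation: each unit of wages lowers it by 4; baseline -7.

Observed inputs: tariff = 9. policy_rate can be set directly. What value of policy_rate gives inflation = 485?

policy_rate = 9

Substituting into the wages equation gives wages = -12*policy_rate - 15.
inflation becomes 48*policy_rate + 53.
Solve 48*policy_rate + 53 = 485: policy_rate = (485 - 53) / 48 = 9.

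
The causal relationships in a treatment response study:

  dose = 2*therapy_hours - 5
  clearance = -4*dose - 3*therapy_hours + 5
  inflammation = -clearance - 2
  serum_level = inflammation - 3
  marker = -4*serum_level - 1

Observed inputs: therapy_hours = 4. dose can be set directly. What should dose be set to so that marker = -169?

Intervening on dose fixes its value directly, overriding its dependence on therapy_hours.
Substituting into the clearance equation gives clearance = -4*dose - 7.
Substituting into the inflammation equation gives inflammation = 4*dose + 5.
Substituting into the serum_level equation gives serum_level = 4*dose + 2.
So marker = -16*dose - 9.
Solve -16*dose - 9 = -169: dose = (-169 + 9) / -16 = 10.

dose = 10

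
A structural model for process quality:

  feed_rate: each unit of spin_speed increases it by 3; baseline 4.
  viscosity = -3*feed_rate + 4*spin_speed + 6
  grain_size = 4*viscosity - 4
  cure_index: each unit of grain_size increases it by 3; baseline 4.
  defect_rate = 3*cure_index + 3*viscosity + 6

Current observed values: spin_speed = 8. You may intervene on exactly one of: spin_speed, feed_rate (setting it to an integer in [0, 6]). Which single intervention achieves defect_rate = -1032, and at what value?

Intervening on spin_speed: with other inputs at their observed values, defect_rate = -195*spin_speed - 252. Solving for -1032 gives spin_speed = 4, within [0, 6].
Intervening on feed_rate: defect_rate = -117*feed_rate + 1464. Reaching -1032 requires feed_rate = 64/3, not an integer.

set spin_speed = 4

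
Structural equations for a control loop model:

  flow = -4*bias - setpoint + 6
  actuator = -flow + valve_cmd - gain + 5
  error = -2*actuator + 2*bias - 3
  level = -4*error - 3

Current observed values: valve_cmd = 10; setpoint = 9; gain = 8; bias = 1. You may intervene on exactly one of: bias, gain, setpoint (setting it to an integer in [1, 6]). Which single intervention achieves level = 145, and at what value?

Intervening on bias: level = 24*bias + 89. Reaching 145 requires bias = 7/3, not an integer.
Intervening on gain: with other inputs at their observed values, level = -8*gain + 177. Solving for 145 gives gain = 4, within [1, 6].
Intervening on setpoint: level = 8*setpoint + 41. Reaching 145 requires setpoint = 13, outside [1, 6].

set gain = 4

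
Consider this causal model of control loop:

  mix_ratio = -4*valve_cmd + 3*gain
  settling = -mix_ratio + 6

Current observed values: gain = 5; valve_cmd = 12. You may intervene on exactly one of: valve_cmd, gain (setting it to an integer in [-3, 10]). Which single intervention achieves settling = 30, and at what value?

set gain = 8

Intervening on valve_cmd: settling = 4*valve_cmd - 9. Reaching 30 requires valve_cmd = 39/4, not an integer.
Intervening on gain: with other inputs at their observed values, settling = -3*gain + 54. Solving for 30 gives gain = 8, within [-3, 10].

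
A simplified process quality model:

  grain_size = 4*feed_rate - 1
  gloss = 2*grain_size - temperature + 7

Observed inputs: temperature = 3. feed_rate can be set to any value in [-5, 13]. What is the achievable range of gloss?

-38 to 106

Substituting into the gloss equation gives gloss = 8*feed_rate + 2.
Linear in feed_rate, so extremes are at the endpoints: feed_rate = -5 gives gloss = -38; feed_rate = 13 gives gloss = 106.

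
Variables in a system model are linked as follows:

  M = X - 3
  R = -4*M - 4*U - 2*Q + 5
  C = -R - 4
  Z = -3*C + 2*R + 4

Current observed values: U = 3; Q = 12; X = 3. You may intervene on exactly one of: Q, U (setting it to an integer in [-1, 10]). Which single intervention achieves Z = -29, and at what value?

set Q = 1

Intervening on Q: with other inputs at their observed values, Z = -10*Q - 19. Solving for -29 gives Q = 1, within [-1, 10].
Intervening on U: Z = -20*U - 79. Reaching -29 requires U = -5/2, not an integer.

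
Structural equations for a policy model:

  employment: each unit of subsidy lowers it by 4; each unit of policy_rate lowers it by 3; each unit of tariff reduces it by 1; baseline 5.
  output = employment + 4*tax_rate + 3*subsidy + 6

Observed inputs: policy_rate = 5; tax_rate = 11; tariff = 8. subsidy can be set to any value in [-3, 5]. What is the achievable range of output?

Substituting into the employment equation gives employment = -4*subsidy - 18.
Substituting into the output equation gives output = -subsidy + 32.
Linear in subsidy, so extremes are at the endpoints: subsidy = -3 gives output = 35; subsidy = 5 gives output = 27.

27 to 35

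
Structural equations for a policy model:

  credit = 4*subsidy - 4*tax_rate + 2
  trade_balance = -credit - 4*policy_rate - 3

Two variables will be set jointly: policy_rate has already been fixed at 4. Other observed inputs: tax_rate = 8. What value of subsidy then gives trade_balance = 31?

subsidy = -5

With policy_rate held at 4:
Substituting into the credit equation gives credit = 4*subsidy - 30.
Substituting into the trade_balance equation gives trade_balance = -4*subsidy + 11.
Solve -4*subsidy + 11 = 31: subsidy = (31 - 11) / -4 = -5.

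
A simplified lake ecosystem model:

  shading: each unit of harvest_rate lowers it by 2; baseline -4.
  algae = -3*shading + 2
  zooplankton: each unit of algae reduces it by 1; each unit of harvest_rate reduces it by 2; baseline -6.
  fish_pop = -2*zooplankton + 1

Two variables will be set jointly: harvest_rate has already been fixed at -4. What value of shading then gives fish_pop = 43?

With harvest_rate held at -4:
Intervening on shading fixes its value directly, overriding its dependence on harvest_rate.
Substituting into the zooplankton equation gives zooplankton = 3*shading.
So fish_pop = -6*shading + 1.
Solve -6*shading + 1 = 43: shading = (43 - 1) / -6 = -7.

shading = -7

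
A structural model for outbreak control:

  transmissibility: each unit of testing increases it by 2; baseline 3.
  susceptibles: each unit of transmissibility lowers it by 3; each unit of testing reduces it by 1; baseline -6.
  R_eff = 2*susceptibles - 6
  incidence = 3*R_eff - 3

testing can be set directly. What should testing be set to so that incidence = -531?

Substituting into the susceptibles equation gives susceptibles = -7*testing - 15.
Substituting into the R_eff equation gives R_eff = -14*testing - 36.
Substituting into the incidence equation gives incidence = -42*testing - 111.
Solve -42*testing - 111 = -531: testing = (-531 + 111) / -42 = 10.

testing = 10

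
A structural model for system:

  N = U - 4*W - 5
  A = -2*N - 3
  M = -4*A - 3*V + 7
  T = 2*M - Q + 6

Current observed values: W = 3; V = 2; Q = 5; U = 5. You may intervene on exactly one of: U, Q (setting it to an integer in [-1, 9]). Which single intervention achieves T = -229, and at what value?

set U = 1

Intervening on U: with other inputs at their observed values, T = 16*U - 245. Solving for -229 gives U = 1, within [-1, 9].
Intervening on Q: T = -Q - 160. Reaching -229 requires Q = 69, outside [-1, 9].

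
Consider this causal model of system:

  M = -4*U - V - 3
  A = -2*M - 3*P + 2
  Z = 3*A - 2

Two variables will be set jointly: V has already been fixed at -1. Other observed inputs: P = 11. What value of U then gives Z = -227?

With V held at -1:
Substituting into the M equation gives M = -4*U - 2.
So A = 8*U - 27.
Substituting into the Z equation gives Z = 24*U - 83.
Solve 24*U - 83 = -227: U = (-227 + 83) / 24 = -6.

U = -6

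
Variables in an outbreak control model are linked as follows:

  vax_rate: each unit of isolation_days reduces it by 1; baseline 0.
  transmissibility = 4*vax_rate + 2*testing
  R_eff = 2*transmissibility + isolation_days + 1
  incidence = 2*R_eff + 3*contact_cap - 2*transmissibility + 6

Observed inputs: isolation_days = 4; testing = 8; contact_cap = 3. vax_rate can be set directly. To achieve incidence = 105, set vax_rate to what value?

vax_rate = 6

Intervening on vax_rate fixes its value directly, overriding its dependence on isolation_days.
Substituting into the transmissibility equation gives transmissibility = 4*vax_rate + 16.
Substituting into the R_eff equation gives R_eff = 8*vax_rate + 37.
Substituting into the incidence equation gives incidence = 8*vax_rate + 57.
Solve 8*vax_rate + 57 = 105: vax_rate = (105 - 57) / 8 = 6.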